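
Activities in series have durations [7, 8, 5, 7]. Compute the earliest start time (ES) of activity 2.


Activity 2 starts after activities 1 through 1 complete.
Predecessor durations: [7]
ES = 7 = 7

7


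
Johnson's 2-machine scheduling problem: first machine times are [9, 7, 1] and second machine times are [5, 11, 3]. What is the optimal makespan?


Apply Johnson's rule:
  Group 1 (a <= b): [(3, 1, 3), (2, 7, 11)]
  Group 2 (a > b): [(1, 9, 5)]
Optimal job order: [3, 2, 1]
Schedule:
  Job 3: M1 done at 1, M2 done at 4
  Job 2: M1 done at 8, M2 done at 19
  Job 1: M1 done at 17, M2 done at 24
Makespan = 24

24


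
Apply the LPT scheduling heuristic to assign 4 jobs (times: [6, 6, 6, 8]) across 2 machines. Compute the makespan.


Sort jobs in decreasing order (LPT): [8, 6, 6, 6]
Assign each job to the least loaded machine:
  Machine 1: jobs [8, 6], load = 14
  Machine 2: jobs [6, 6], load = 12
Makespan = max load = 14

14


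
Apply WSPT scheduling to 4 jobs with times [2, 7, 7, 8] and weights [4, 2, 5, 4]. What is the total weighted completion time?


Compute p/w ratios and sort ascending (WSPT): [(2, 4), (7, 5), (8, 4), (7, 2)]
Compute weighted completion times:
  Job (p=2,w=4): C=2, w*C=4*2=8
  Job (p=7,w=5): C=9, w*C=5*9=45
  Job (p=8,w=4): C=17, w*C=4*17=68
  Job (p=7,w=2): C=24, w*C=2*24=48
Total weighted completion time = 169

169


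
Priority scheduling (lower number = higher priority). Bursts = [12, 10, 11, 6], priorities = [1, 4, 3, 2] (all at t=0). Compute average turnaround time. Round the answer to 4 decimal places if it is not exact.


Sort by priority (ascending = highest first):
Order: [(1, 12), (2, 6), (3, 11), (4, 10)]
Completion times:
  Priority 1, burst=12, C=12
  Priority 2, burst=6, C=18
  Priority 3, burst=11, C=29
  Priority 4, burst=10, C=39
Average turnaround = 98/4 = 24.5

24.5


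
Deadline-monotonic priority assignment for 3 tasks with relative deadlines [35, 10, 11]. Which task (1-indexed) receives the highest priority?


Sort tasks by relative deadline (ascending):
  Task 2: deadline = 10
  Task 3: deadline = 11
  Task 1: deadline = 35
Priority order (highest first): [2, 3, 1]
Highest priority task = 2

2


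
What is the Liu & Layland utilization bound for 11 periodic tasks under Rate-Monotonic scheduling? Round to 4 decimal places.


Compute 2^(1/11) = 1.0650410894
Subtract 1: 1.0650410894 - 1 = 0.0650410894
Multiply by n: 11 * 0.0650410894 = 0.7154519834
Round to 4 dp: 0.7155

0.7155


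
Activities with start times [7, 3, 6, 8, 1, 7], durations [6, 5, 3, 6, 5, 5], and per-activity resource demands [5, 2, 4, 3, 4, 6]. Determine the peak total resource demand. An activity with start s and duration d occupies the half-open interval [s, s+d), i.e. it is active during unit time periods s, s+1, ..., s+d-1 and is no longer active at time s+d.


Each activity i is active on [start_i, start_i + duration_i).
Compute total resource usage per time slot:
  t=0: active resources = [], total = 0
  t=1: active resources = [4], total = 4
  t=2: active resources = [4], total = 4
  t=3: active resources = [2, 4], total = 6
  t=4: active resources = [2, 4], total = 6
  t=5: active resources = [2, 4], total = 6
  t=6: active resources = [2, 4], total = 6
  t=7: active resources = [5, 2, 4, 6], total = 17
  t=8: active resources = [5, 4, 3, 6], total = 18
  t=9: active resources = [5, 3, 6], total = 14
  t=10: active resources = [5, 3, 6], total = 14
  t=11: active resources = [5, 3, 6], total = 14
  t=12: active resources = [5, 3], total = 8
  t=13: active resources = [3], total = 3
Peak resource demand = 18

18


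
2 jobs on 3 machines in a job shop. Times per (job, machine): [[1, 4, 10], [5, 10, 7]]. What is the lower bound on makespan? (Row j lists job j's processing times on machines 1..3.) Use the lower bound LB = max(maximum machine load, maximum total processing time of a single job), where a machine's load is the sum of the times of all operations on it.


Machine loads:
  Machine 1: 1 + 5 = 6
  Machine 2: 4 + 10 = 14
  Machine 3: 10 + 7 = 17
Max machine load = 17
Job totals:
  Job 1: 15
  Job 2: 22
Max job total = 22
Lower bound = max(17, 22) = 22

22


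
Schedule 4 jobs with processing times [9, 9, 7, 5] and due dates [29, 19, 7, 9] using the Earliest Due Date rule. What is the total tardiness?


Sort by due date (EDD order): [(7, 7), (5, 9), (9, 19), (9, 29)]
Compute completion times and tardiness:
  Job 1: p=7, d=7, C=7, tardiness=max(0,7-7)=0
  Job 2: p=5, d=9, C=12, tardiness=max(0,12-9)=3
  Job 3: p=9, d=19, C=21, tardiness=max(0,21-19)=2
  Job 4: p=9, d=29, C=30, tardiness=max(0,30-29)=1
Total tardiness = 6

6


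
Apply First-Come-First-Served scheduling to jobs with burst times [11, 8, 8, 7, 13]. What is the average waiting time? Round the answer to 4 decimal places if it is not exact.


FCFS order (as given): [11, 8, 8, 7, 13]
Waiting times:
  Job 1: wait = 0
  Job 2: wait = 11
  Job 3: wait = 19
  Job 4: wait = 27
  Job 5: wait = 34
Sum of waiting times = 91
Average waiting time = 91/5 = 18.2

18.2


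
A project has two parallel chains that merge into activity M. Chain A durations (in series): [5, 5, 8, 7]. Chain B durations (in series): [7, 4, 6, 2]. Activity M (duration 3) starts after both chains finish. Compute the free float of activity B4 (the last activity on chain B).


ES(B4) = sum of predecessors on chain B = 17
EF(B4) = ES + duration = 17 + 2 = 19
Successor of B4 is M. ES(M) = max(sum(A), sum(B)) = max(25, 19) = 25
Free float = ES(successor) - EF(current) = 25 - 19 = 6

6


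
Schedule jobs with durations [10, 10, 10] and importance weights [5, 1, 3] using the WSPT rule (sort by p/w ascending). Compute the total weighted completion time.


Compute p/w ratios and sort ascending (WSPT): [(10, 5), (10, 3), (10, 1)]
Compute weighted completion times:
  Job (p=10,w=5): C=10, w*C=5*10=50
  Job (p=10,w=3): C=20, w*C=3*20=60
  Job (p=10,w=1): C=30, w*C=1*30=30
Total weighted completion time = 140

140


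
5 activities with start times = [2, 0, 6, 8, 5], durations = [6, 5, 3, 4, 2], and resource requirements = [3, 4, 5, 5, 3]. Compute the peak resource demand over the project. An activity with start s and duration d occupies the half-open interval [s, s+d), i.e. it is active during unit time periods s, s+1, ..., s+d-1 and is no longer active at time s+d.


Each activity i is active on [start_i, start_i + duration_i).
Compute total resource usage per time slot:
  t=0: active resources = [4], total = 4
  t=1: active resources = [4], total = 4
  t=2: active resources = [3, 4], total = 7
  t=3: active resources = [3, 4], total = 7
  t=4: active resources = [3, 4], total = 7
  t=5: active resources = [3, 3], total = 6
  t=6: active resources = [3, 5, 3], total = 11
  t=7: active resources = [3, 5], total = 8
  t=8: active resources = [5, 5], total = 10
  t=9: active resources = [5], total = 5
  t=10: active resources = [5], total = 5
  t=11: active resources = [5], total = 5
Peak resource demand = 11

11


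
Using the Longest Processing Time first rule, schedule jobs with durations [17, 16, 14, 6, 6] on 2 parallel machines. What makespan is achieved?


Sort jobs in decreasing order (LPT): [17, 16, 14, 6, 6]
Assign each job to the least loaded machine:
  Machine 1: jobs [17, 6, 6], load = 29
  Machine 2: jobs [16, 14], load = 30
Makespan = max load = 30

30


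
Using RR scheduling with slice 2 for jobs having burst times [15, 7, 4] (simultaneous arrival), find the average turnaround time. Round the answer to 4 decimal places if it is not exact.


Time quantum = 2
Execution trace:
  J1 runs 2 units, time = 2
  J2 runs 2 units, time = 4
  J3 runs 2 units, time = 6
  J1 runs 2 units, time = 8
  J2 runs 2 units, time = 10
  J3 runs 2 units, time = 12
  J1 runs 2 units, time = 14
  J2 runs 2 units, time = 16
  J1 runs 2 units, time = 18
  J2 runs 1 units, time = 19
  J1 runs 2 units, time = 21
  J1 runs 2 units, time = 23
  J1 runs 2 units, time = 25
  J1 runs 1 units, time = 26
Finish times: [26, 19, 12]
Average turnaround = 57/3 = 19.0

19.0


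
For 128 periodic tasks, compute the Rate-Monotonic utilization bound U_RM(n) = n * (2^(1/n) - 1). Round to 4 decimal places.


Compute 2^(1/128) = 1.0054299011
Subtract 1: 1.0054299011 - 1 = 0.0054299011
Multiply by n: 128 * 0.0054299011 = 0.6950273408
Round to 4 dp: 0.6950

0.6950


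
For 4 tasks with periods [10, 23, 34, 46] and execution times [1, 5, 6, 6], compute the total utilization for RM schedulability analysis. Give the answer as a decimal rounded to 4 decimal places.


Compute individual utilizations (exact fractions):
  Task 1: C/T = 1/10 (approx. 0.1)
  Task 2: C/T = 5/23 (approx. 0.2174)
  Task 3: C/T = 6/34 = 3/17 (approx. 0.1765)
  Task 4: C/T = 6/46 = 3/23 (approx. 0.1304)
Total utilization U = 1/10 + 5/23 + 3/17 + 3/23 = 2441/3910
Rounded to 4 decimal places: U = 0.6243
RM (Liu & Layland) bound for 4 tasks = 0.756828; compare with U = 2441/3910 (approx. 0.624297)
U <= bound, so schedulable by RM sufficient condition.

0.6243


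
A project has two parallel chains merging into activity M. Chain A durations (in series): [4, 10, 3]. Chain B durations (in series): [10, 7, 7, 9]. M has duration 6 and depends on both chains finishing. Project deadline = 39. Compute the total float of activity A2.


Forward pass: ES(A2) = sum of predecessors on chain A = 4
EF = ES + duration = 4 + 10 = 14
Backward pass: LF(M) = deadline = 39; LS(M) = 39 - 6 = 33
LF(A2) = LS(M) - sum(successors on chain A) = 33 - 3 = 30
LS = LF - duration = 30 - 10 = 20
Total float = LS - ES = 20 - 4 = 16

16


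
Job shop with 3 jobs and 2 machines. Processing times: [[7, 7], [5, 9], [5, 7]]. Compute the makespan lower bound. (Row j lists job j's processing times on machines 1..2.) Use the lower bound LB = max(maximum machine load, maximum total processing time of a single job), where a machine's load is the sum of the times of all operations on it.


Machine loads:
  Machine 1: 7 + 5 + 5 = 17
  Machine 2: 7 + 9 + 7 = 23
Max machine load = 23
Job totals:
  Job 1: 14
  Job 2: 14
  Job 3: 12
Max job total = 14
Lower bound = max(23, 14) = 23

23


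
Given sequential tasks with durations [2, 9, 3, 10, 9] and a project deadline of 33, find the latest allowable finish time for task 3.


LF(activity 3) = deadline - sum of successor durations
Successors: activities 4 through 5 with durations [10, 9]
Sum of successor durations = 19
LF = 33 - 19 = 14

14


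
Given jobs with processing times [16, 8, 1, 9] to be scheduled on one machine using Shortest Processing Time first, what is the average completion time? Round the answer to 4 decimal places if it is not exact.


Sort jobs by processing time (SPT order): [1, 8, 9, 16]
Compute completion times sequentially:
  Job 1: processing = 1, completes at 1
  Job 2: processing = 8, completes at 9
  Job 3: processing = 9, completes at 18
  Job 4: processing = 16, completes at 34
Sum of completion times = 62
Average completion time = 62/4 = 15.5

15.5


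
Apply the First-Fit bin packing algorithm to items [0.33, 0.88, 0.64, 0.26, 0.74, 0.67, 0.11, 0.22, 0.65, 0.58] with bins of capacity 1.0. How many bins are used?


Place items sequentially using First-Fit:
  Item 0.33 -> new Bin 1
  Item 0.88 -> new Bin 2
  Item 0.64 -> Bin 1 (now 0.97)
  Item 0.26 -> new Bin 3
  Item 0.74 -> Bin 3 (now 1.0)
  Item 0.67 -> new Bin 4
  Item 0.11 -> Bin 2 (now 0.99)
  Item 0.22 -> Bin 4 (now 0.89)
  Item 0.65 -> new Bin 5
  Item 0.58 -> new Bin 6
Total bins used = 6

6


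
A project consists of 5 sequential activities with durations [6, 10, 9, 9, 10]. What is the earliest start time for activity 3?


Activity 3 starts after activities 1 through 2 complete.
Predecessor durations: [6, 10]
ES = 6 + 10 = 16

16


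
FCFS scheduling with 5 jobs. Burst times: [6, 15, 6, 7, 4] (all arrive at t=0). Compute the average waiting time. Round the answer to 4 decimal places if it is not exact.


FCFS order (as given): [6, 15, 6, 7, 4]
Waiting times:
  Job 1: wait = 0
  Job 2: wait = 6
  Job 3: wait = 21
  Job 4: wait = 27
  Job 5: wait = 34
Sum of waiting times = 88
Average waiting time = 88/5 = 17.6

17.6


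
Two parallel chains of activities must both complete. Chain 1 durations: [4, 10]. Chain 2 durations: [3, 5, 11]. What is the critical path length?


Path A total = 4 + 10 = 14
Path B total = 3 + 5 + 11 = 19
Critical path = longest path = max(14, 19) = 19

19


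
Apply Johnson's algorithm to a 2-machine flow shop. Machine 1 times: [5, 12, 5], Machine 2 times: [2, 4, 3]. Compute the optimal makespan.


Apply Johnson's rule:
  Group 1 (a <= b): []
  Group 2 (a > b): [(2, 12, 4), (3, 5, 3), (1, 5, 2)]
Optimal job order: [2, 3, 1]
Schedule:
  Job 2: M1 done at 12, M2 done at 16
  Job 3: M1 done at 17, M2 done at 20
  Job 1: M1 done at 22, M2 done at 24
Makespan = 24

24


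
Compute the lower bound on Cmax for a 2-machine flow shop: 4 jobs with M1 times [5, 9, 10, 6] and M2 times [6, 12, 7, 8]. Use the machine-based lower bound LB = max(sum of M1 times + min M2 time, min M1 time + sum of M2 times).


LB1 = sum(M1 times) + min(M2 times) = 30 + 6 = 36
LB2 = min(M1 times) + sum(M2 times) = 5 + 33 = 38
Lower bound = max(LB1, LB2) = max(36, 38) = 38

38


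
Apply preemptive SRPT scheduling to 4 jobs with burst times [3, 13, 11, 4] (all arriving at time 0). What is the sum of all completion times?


Since all jobs arrive at t=0, SRPT equals SPT ordering.
SPT order: [3, 4, 11, 13]
Completion times:
  Job 1: p=3, C=3
  Job 2: p=4, C=7
  Job 3: p=11, C=18
  Job 4: p=13, C=31
Total completion time = 3 + 7 + 18 + 31 = 59

59


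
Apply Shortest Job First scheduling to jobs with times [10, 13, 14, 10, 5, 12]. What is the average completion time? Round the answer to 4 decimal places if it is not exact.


SJF order (ascending): [5, 10, 10, 12, 13, 14]
Completion times:
  Job 1: burst=5, C=5
  Job 2: burst=10, C=15
  Job 3: burst=10, C=25
  Job 4: burst=12, C=37
  Job 5: burst=13, C=50
  Job 6: burst=14, C=64
Average completion = 196/6 = 32.6667

32.6667


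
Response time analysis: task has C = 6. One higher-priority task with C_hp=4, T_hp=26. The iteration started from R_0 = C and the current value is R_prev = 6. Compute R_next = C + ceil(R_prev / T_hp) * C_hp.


R_next = C + ceil(R_prev / T_hp) * C_hp
ceil(6 / 26) = ceil(0.2308) = 1
Interference = 1 * 4 = 4
R_next = 6 + 4 = 10

10


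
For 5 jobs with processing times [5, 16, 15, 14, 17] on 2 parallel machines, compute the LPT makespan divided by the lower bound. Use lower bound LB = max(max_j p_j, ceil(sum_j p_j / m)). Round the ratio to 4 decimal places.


LPT order: [17, 16, 15, 14, 5]
Machine loads after assignment: [36, 31]
LPT makespan = 36
Lower bound = max(max_job, ceil(total/2)) = max(17, 34) = 34
Ratio = 36 / 34 = 1.0588

1.0588


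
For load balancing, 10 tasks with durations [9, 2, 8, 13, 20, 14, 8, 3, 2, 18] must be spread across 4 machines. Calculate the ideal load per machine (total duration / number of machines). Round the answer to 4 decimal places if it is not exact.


Total processing time = 9 + 2 + 8 + 13 + 20 + 14 + 8 + 3 + 2 + 18 = 97
Number of machines = 4
Ideal balanced load = 97 / 4 = 24.25

24.25


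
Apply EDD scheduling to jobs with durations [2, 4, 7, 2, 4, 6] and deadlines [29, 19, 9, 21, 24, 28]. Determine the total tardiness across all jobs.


Sort by due date (EDD order): [(7, 9), (4, 19), (2, 21), (4, 24), (6, 28), (2, 29)]
Compute completion times and tardiness:
  Job 1: p=7, d=9, C=7, tardiness=max(0,7-9)=0
  Job 2: p=4, d=19, C=11, tardiness=max(0,11-19)=0
  Job 3: p=2, d=21, C=13, tardiness=max(0,13-21)=0
  Job 4: p=4, d=24, C=17, tardiness=max(0,17-24)=0
  Job 5: p=6, d=28, C=23, tardiness=max(0,23-28)=0
  Job 6: p=2, d=29, C=25, tardiness=max(0,25-29)=0
Total tardiness = 0

0


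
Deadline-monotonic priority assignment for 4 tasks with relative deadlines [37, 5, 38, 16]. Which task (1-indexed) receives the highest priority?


Sort tasks by relative deadline (ascending):
  Task 2: deadline = 5
  Task 4: deadline = 16
  Task 1: deadline = 37
  Task 3: deadline = 38
Priority order (highest first): [2, 4, 1, 3]
Highest priority task = 2

2


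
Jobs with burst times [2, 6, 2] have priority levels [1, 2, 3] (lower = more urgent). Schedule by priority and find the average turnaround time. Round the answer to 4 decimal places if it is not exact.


Sort by priority (ascending = highest first):
Order: [(1, 2), (2, 6), (3, 2)]
Completion times:
  Priority 1, burst=2, C=2
  Priority 2, burst=6, C=8
  Priority 3, burst=2, C=10
Average turnaround = 20/3 = 6.6667

6.6667


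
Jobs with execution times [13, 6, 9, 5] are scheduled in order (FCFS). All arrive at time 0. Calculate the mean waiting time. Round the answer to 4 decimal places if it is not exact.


FCFS order (as given): [13, 6, 9, 5]
Waiting times:
  Job 1: wait = 0
  Job 2: wait = 13
  Job 3: wait = 19
  Job 4: wait = 28
Sum of waiting times = 60
Average waiting time = 60/4 = 15.0

15.0


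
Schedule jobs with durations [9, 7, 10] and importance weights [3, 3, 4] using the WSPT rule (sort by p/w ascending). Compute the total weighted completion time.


Compute p/w ratios and sort ascending (WSPT): [(7, 3), (10, 4), (9, 3)]
Compute weighted completion times:
  Job (p=7,w=3): C=7, w*C=3*7=21
  Job (p=10,w=4): C=17, w*C=4*17=68
  Job (p=9,w=3): C=26, w*C=3*26=78
Total weighted completion time = 167

167


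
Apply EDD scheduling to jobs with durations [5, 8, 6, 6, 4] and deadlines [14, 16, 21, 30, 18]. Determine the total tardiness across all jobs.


Sort by due date (EDD order): [(5, 14), (8, 16), (4, 18), (6, 21), (6, 30)]
Compute completion times and tardiness:
  Job 1: p=5, d=14, C=5, tardiness=max(0,5-14)=0
  Job 2: p=8, d=16, C=13, tardiness=max(0,13-16)=0
  Job 3: p=4, d=18, C=17, tardiness=max(0,17-18)=0
  Job 4: p=6, d=21, C=23, tardiness=max(0,23-21)=2
  Job 5: p=6, d=30, C=29, tardiness=max(0,29-30)=0
Total tardiness = 2

2


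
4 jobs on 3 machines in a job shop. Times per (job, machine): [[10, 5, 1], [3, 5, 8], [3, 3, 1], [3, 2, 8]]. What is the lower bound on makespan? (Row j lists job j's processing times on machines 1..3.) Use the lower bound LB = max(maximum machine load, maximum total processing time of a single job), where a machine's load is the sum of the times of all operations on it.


Machine loads:
  Machine 1: 10 + 3 + 3 + 3 = 19
  Machine 2: 5 + 5 + 3 + 2 = 15
  Machine 3: 1 + 8 + 1 + 8 = 18
Max machine load = 19
Job totals:
  Job 1: 16
  Job 2: 16
  Job 3: 7
  Job 4: 13
Max job total = 16
Lower bound = max(19, 16) = 19

19


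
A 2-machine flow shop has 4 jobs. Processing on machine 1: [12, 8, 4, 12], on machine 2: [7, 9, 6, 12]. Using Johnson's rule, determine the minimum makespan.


Apply Johnson's rule:
  Group 1 (a <= b): [(3, 4, 6), (2, 8, 9), (4, 12, 12)]
  Group 2 (a > b): [(1, 12, 7)]
Optimal job order: [3, 2, 4, 1]
Schedule:
  Job 3: M1 done at 4, M2 done at 10
  Job 2: M1 done at 12, M2 done at 21
  Job 4: M1 done at 24, M2 done at 36
  Job 1: M1 done at 36, M2 done at 43
Makespan = 43

43


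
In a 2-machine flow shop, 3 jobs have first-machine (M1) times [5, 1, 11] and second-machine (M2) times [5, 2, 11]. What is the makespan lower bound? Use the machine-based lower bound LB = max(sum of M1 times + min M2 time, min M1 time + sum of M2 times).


LB1 = sum(M1 times) + min(M2 times) = 17 + 2 = 19
LB2 = min(M1 times) + sum(M2 times) = 1 + 18 = 19
Lower bound = max(LB1, LB2) = max(19, 19) = 19

19


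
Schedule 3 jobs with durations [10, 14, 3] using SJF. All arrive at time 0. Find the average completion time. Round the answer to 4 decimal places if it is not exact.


SJF order (ascending): [3, 10, 14]
Completion times:
  Job 1: burst=3, C=3
  Job 2: burst=10, C=13
  Job 3: burst=14, C=27
Average completion = 43/3 = 14.3333

14.3333


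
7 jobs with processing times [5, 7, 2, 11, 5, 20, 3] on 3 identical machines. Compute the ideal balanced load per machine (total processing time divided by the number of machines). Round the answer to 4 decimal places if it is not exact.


Total processing time = 5 + 7 + 2 + 11 + 5 + 20 + 3 = 53
Number of machines = 3
Ideal balanced load = 53 / 3 = 17.6667

17.6667


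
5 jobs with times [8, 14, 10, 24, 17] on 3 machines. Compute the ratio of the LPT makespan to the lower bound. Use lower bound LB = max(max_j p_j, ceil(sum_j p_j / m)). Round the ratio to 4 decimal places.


LPT order: [24, 17, 14, 10, 8]
Machine loads after assignment: [24, 25, 24]
LPT makespan = 25
Lower bound = max(max_job, ceil(total/3)) = max(24, 25) = 25
Ratio = 25 / 25 = 1.0

1.0


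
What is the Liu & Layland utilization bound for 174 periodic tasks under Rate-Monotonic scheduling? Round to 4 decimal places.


Compute 2^(1/174) = 1.0039915496
Subtract 1: 1.0039915496 - 1 = 0.0039915496
Multiply by n: 174 * 0.0039915496 = 0.6945296304
Round to 4 dp: 0.6945

0.6945


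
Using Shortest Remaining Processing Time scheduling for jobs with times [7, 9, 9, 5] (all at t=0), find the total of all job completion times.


Since all jobs arrive at t=0, SRPT equals SPT ordering.
SPT order: [5, 7, 9, 9]
Completion times:
  Job 1: p=5, C=5
  Job 2: p=7, C=12
  Job 3: p=9, C=21
  Job 4: p=9, C=30
Total completion time = 5 + 12 + 21 + 30 = 68

68


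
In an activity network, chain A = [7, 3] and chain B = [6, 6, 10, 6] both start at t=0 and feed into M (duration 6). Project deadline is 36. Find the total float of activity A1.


Forward pass: ES(A1) = sum of predecessors on chain A = 0
EF = ES + duration = 0 + 7 = 7
Backward pass: LF(M) = deadline = 36; LS(M) = 36 - 6 = 30
LF(A1) = LS(M) - sum(successors on chain A) = 30 - 3 = 27
LS = LF - duration = 27 - 7 = 20
Total float = LS - ES = 20 - 0 = 20

20


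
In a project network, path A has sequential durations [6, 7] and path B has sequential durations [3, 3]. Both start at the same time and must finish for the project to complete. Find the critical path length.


Path A total = 6 + 7 = 13
Path B total = 3 + 3 = 6
Critical path = longest path = max(13, 6) = 13

13


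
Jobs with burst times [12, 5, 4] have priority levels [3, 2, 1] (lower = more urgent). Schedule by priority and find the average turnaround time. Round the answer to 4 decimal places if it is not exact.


Sort by priority (ascending = highest first):
Order: [(1, 4), (2, 5), (3, 12)]
Completion times:
  Priority 1, burst=4, C=4
  Priority 2, burst=5, C=9
  Priority 3, burst=12, C=21
Average turnaround = 34/3 = 11.3333

11.3333


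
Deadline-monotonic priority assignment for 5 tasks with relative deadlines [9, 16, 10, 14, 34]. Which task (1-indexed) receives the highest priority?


Sort tasks by relative deadline (ascending):
  Task 1: deadline = 9
  Task 3: deadline = 10
  Task 4: deadline = 14
  Task 2: deadline = 16
  Task 5: deadline = 34
Priority order (highest first): [1, 3, 4, 2, 5]
Highest priority task = 1

1


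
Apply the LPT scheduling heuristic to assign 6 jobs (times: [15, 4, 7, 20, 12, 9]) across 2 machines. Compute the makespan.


Sort jobs in decreasing order (LPT): [20, 15, 12, 9, 7, 4]
Assign each job to the least loaded machine:
  Machine 1: jobs [20, 9, 4], load = 33
  Machine 2: jobs [15, 12, 7], load = 34
Makespan = max load = 34

34


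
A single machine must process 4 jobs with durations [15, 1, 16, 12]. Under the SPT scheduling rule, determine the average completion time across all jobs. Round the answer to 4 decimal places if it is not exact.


Sort jobs by processing time (SPT order): [1, 12, 15, 16]
Compute completion times sequentially:
  Job 1: processing = 1, completes at 1
  Job 2: processing = 12, completes at 13
  Job 3: processing = 15, completes at 28
  Job 4: processing = 16, completes at 44
Sum of completion times = 86
Average completion time = 86/4 = 21.5

21.5


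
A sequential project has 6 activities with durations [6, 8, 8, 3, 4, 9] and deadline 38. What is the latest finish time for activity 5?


LF(activity 5) = deadline - sum of successor durations
Successors: activities 6 through 6 with durations [9]
Sum of successor durations = 9
LF = 38 - 9 = 29

29


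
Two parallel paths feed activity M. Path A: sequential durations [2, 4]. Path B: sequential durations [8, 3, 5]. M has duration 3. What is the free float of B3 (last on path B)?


ES(B3) = sum of predecessors on chain B = 11
EF(B3) = ES + duration = 11 + 5 = 16
Successor of B3 is M. ES(M) = max(sum(A), sum(B)) = max(6, 16) = 16
Free float = ES(successor) - EF(current) = 16 - 16 = 0

0


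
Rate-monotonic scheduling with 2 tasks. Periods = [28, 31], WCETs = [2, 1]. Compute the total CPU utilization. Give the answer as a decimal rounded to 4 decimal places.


Compute individual utilizations (exact fractions):
  Task 1: C/T = 2/28 = 1/14 (approx. 0.0714)
  Task 2: C/T = 1/31 (approx. 0.0323)
Total utilization U = 1/14 + 1/31 = 45/434
Rounded to 4 decimal places: U = 0.1037
RM (Liu & Layland) bound for 2 tasks = 0.828427; compare with U = 45/434 (approx. 0.103687)
U <= bound, so schedulable by RM sufficient condition.

0.1037


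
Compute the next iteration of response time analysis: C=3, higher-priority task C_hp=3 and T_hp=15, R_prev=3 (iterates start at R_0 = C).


R_next = C + ceil(R_prev / T_hp) * C_hp
ceil(3 / 15) = ceil(0.2) = 1
Interference = 1 * 3 = 3
R_next = 3 + 3 = 6

6


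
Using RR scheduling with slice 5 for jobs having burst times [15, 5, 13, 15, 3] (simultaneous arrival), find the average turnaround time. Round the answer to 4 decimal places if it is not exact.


Time quantum = 5
Execution trace:
  J1 runs 5 units, time = 5
  J2 runs 5 units, time = 10
  J3 runs 5 units, time = 15
  J4 runs 5 units, time = 20
  J5 runs 3 units, time = 23
  J1 runs 5 units, time = 28
  J3 runs 5 units, time = 33
  J4 runs 5 units, time = 38
  J1 runs 5 units, time = 43
  J3 runs 3 units, time = 46
  J4 runs 5 units, time = 51
Finish times: [43, 10, 46, 51, 23]
Average turnaround = 173/5 = 34.6

34.6


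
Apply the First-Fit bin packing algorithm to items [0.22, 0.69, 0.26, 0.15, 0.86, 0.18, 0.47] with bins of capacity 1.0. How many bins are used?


Place items sequentially using First-Fit:
  Item 0.22 -> new Bin 1
  Item 0.69 -> Bin 1 (now 0.91)
  Item 0.26 -> new Bin 2
  Item 0.15 -> Bin 2 (now 0.41)
  Item 0.86 -> new Bin 3
  Item 0.18 -> Bin 2 (now 0.59)
  Item 0.47 -> new Bin 4
Total bins used = 4

4


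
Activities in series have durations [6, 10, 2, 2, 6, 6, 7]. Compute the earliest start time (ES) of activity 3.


Activity 3 starts after activities 1 through 2 complete.
Predecessor durations: [6, 10]
ES = 6 + 10 = 16

16


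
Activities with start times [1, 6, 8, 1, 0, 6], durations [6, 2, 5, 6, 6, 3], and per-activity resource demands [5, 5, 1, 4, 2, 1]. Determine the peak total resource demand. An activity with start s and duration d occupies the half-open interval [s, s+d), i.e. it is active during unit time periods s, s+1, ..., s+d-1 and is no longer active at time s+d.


Each activity i is active on [start_i, start_i + duration_i).
Compute total resource usage per time slot:
  t=0: active resources = [2], total = 2
  t=1: active resources = [5, 4, 2], total = 11
  t=2: active resources = [5, 4, 2], total = 11
  t=3: active resources = [5, 4, 2], total = 11
  t=4: active resources = [5, 4, 2], total = 11
  t=5: active resources = [5, 4, 2], total = 11
  t=6: active resources = [5, 5, 4, 1], total = 15
  t=7: active resources = [5, 1], total = 6
  t=8: active resources = [1, 1], total = 2
  t=9: active resources = [1], total = 1
  t=10: active resources = [1], total = 1
  t=11: active resources = [1], total = 1
  t=12: active resources = [1], total = 1
Peak resource demand = 15

15


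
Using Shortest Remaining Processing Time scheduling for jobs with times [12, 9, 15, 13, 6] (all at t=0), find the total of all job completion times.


Since all jobs arrive at t=0, SRPT equals SPT ordering.
SPT order: [6, 9, 12, 13, 15]
Completion times:
  Job 1: p=6, C=6
  Job 2: p=9, C=15
  Job 3: p=12, C=27
  Job 4: p=13, C=40
  Job 5: p=15, C=55
Total completion time = 6 + 15 + 27 + 40 + 55 = 143

143


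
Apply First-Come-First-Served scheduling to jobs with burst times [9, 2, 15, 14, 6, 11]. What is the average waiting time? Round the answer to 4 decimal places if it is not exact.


FCFS order (as given): [9, 2, 15, 14, 6, 11]
Waiting times:
  Job 1: wait = 0
  Job 2: wait = 9
  Job 3: wait = 11
  Job 4: wait = 26
  Job 5: wait = 40
  Job 6: wait = 46
Sum of waiting times = 132
Average waiting time = 132/6 = 22.0

22.0


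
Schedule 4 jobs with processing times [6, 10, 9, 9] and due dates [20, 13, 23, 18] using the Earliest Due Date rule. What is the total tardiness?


Sort by due date (EDD order): [(10, 13), (9, 18), (6, 20), (9, 23)]
Compute completion times and tardiness:
  Job 1: p=10, d=13, C=10, tardiness=max(0,10-13)=0
  Job 2: p=9, d=18, C=19, tardiness=max(0,19-18)=1
  Job 3: p=6, d=20, C=25, tardiness=max(0,25-20)=5
  Job 4: p=9, d=23, C=34, tardiness=max(0,34-23)=11
Total tardiness = 17

17


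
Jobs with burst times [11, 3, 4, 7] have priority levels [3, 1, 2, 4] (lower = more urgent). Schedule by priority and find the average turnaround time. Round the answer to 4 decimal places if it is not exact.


Sort by priority (ascending = highest first):
Order: [(1, 3), (2, 4), (3, 11), (4, 7)]
Completion times:
  Priority 1, burst=3, C=3
  Priority 2, burst=4, C=7
  Priority 3, burst=11, C=18
  Priority 4, burst=7, C=25
Average turnaround = 53/4 = 13.25

13.25


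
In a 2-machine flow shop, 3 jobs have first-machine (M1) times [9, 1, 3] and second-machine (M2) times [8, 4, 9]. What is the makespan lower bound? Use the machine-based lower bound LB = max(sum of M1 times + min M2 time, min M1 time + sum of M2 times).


LB1 = sum(M1 times) + min(M2 times) = 13 + 4 = 17
LB2 = min(M1 times) + sum(M2 times) = 1 + 21 = 22
Lower bound = max(LB1, LB2) = max(17, 22) = 22

22


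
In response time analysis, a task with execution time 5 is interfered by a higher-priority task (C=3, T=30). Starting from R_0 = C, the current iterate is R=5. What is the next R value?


R_next = C + ceil(R_prev / T_hp) * C_hp
ceil(5 / 30) = ceil(0.1667) = 1
Interference = 1 * 3 = 3
R_next = 5 + 3 = 8

8


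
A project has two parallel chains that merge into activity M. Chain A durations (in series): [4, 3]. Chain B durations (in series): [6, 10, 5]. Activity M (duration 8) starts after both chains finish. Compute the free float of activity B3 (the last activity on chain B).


ES(B3) = sum of predecessors on chain B = 16
EF(B3) = ES + duration = 16 + 5 = 21
Successor of B3 is M. ES(M) = max(sum(A), sum(B)) = max(7, 21) = 21
Free float = ES(successor) - EF(current) = 21 - 21 = 0

0


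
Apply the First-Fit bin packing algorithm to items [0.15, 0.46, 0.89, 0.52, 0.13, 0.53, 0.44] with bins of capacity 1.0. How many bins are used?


Place items sequentially using First-Fit:
  Item 0.15 -> new Bin 1
  Item 0.46 -> Bin 1 (now 0.61)
  Item 0.89 -> new Bin 2
  Item 0.52 -> new Bin 3
  Item 0.13 -> Bin 1 (now 0.74)
  Item 0.53 -> new Bin 4
  Item 0.44 -> Bin 3 (now 0.96)
Total bins used = 4

4


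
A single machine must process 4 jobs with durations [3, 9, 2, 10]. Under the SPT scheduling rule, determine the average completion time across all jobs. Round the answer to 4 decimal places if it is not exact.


Sort jobs by processing time (SPT order): [2, 3, 9, 10]
Compute completion times sequentially:
  Job 1: processing = 2, completes at 2
  Job 2: processing = 3, completes at 5
  Job 3: processing = 9, completes at 14
  Job 4: processing = 10, completes at 24
Sum of completion times = 45
Average completion time = 45/4 = 11.25

11.25


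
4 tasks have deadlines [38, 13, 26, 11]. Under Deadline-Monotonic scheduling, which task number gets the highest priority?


Sort tasks by relative deadline (ascending):
  Task 4: deadline = 11
  Task 2: deadline = 13
  Task 3: deadline = 26
  Task 1: deadline = 38
Priority order (highest first): [4, 2, 3, 1]
Highest priority task = 4

4


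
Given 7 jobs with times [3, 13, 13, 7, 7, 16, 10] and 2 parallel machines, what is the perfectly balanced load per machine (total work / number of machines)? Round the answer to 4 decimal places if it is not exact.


Total processing time = 3 + 13 + 13 + 7 + 7 + 16 + 10 = 69
Number of machines = 2
Ideal balanced load = 69 / 2 = 34.5

34.5


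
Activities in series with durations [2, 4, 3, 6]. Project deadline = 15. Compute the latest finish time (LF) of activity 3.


LF(activity 3) = deadline - sum of successor durations
Successors: activities 4 through 4 with durations [6]
Sum of successor durations = 6
LF = 15 - 6 = 9

9


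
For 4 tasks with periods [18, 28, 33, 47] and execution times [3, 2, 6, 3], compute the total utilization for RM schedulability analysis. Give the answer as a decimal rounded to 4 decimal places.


Compute individual utilizations (exact fractions):
  Task 1: C/T = 3/18 = 1/6 (approx. 0.1667)
  Task 2: C/T = 2/28 = 1/14 (approx. 0.0714)
  Task 3: C/T = 6/33 = 2/11 (approx. 0.1818)
  Task 4: C/T = 3/47 (approx. 0.0638)
Total utilization U = 1/6 + 1/14 + 2/11 + 3/47 = 5252/10857
Rounded to 4 decimal places: U = 0.4837
RM (Liu & Layland) bound for 4 tasks = 0.756828; compare with U = 5252/10857 (approx. 0.483743)
U <= bound, so schedulable by RM sufficient condition.

0.4837


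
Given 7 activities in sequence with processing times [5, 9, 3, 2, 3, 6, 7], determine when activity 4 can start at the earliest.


Activity 4 starts after activities 1 through 3 complete.
Predecessor durations: [5, 9, 3]
ES = 5 + 9 + 3 = 17

17


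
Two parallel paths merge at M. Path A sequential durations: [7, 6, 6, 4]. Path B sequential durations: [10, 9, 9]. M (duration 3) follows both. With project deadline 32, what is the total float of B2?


Forward pass: ES(B2) = sum of predecessors on chain B = 10
EF = ES + duration = 10 + 9 = 19
Backward pass: LF(M) = deadline = 32; LS(M) = 32 - 3 = 29
LF(B2) = LS(M) - sum(successors on chain B) = 29 - 9 = 20
LS = LF - duration = 20 - 9 = 11
Total float = LS - ES = 11 - 10 = 1

1


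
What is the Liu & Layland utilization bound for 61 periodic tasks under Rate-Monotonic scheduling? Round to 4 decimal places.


Compute 2^(1/61) = 1.0114278734
Subtract 1: 1.0114278734 - 1 = 0.0114278734
Multiply by n: 61 * 0.0114278734 = 0.6971002774
Round to 4 dp: 0.6971

0.6971


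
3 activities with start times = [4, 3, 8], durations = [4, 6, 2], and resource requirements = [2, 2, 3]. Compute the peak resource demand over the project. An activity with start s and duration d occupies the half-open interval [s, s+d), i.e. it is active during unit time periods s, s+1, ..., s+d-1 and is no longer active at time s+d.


Each activity i is active on [start_i, start_i + duration_i).
Compute total resource usage per time slot:
  t=0: active resources = [], total = 0
  t=1: active resources = [], total = 0
  t=2: active resources = [], total = 0
  t=3: active resources = [2], total = 2
  t=4: active resources = [2, 2], total = 4
  t=5: active resources = [2, 2], total = 4
  t=6: active resources = [2, 2], total = 4
  t=7: active resources = [2, 2], total = 4
  t=8: active resources = [2, 3], total = 5
  t=9: active resources = [3], total = 3
Peak resource demand = 5

5


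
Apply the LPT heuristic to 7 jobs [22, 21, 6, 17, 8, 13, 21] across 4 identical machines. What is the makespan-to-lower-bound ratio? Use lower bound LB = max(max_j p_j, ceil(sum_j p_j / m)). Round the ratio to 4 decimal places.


LPT order: [22, 21, 21, 17, 13, 8, 6]
Machine loads after assignment: [22, 29, 27, 30]
LPT makespan = 30
Lower bound = max(max_job, ceil(total/4)) = max(22, 27) = 27
Ratio = 30 / 27 = 1.1111

1.1111


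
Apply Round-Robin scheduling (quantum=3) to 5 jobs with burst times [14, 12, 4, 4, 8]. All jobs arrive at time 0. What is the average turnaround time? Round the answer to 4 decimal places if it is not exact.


Time quantum = 3
Execution trace:
  J1 runs 3 units, time = 3
  J2 runs 3 units, time = 6
  J3 runs 3 units, time = 9
  J4 runs 3 units, time = 12
  J5 runs 3 units, time = 15
  J1 runs 3 units, time = 18
  J2 runs 3 units, time = 21
  J3 runs 1 units, time = 22
  J4 runs 1 units, time = 23
  J5 runs 3 units, time = 26
  J1 runs 3 units, time = 29
  J2 runs 3 units, time = 32
  J5 runs 2 units, time = 34
  J1 runs 3 units, time = 37
  J2 runs 3 units, time = 40
  J1 runs 2 units, time = 42
Finish times: [42, 40, 22, 23, 34]
Average turnaround = 161/5 = 32.2

32.2


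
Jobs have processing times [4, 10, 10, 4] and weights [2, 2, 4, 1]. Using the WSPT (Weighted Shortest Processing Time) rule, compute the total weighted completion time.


Compute p/w ratios and sort ascending (WSPT): [(4, 2), (10, 4), (4, 1), (10, 2)]
Compute weighted completion times:
  Job (p=4,w=2): C=4, w*C=2*4=8
  Job (p=10,w=4): C=14, w*C=4*14=56
  Job (p=4,w=1): C=18, w*C=1*18=18
  Job (p=10,w=2): C=28, w*C=2*28=56
Total weighted completion time = 138

138


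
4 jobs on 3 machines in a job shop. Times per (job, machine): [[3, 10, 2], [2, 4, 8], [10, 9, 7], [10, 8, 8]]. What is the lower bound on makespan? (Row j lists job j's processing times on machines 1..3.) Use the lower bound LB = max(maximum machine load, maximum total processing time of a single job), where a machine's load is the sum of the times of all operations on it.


Machine loads:
  Machine 1: 3 + 2 + 10 + 10 = 25
  Machine 2: 10 + 4 + 9 + 8 = 31
  Machine 3: 2 + 8 + 7 + 8 = 25
Max machine load = 31
Job totals:
  Job 1: 15
  Job 2: 14
  Job 3: 26
  Job 4: 26
Max job total = 26
Lower bound = max(31, 26) = 31

31


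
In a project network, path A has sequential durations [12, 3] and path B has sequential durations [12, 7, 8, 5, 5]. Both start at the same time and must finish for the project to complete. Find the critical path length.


Path A total = 12 + 3 = 15
Path B total = 12 + 7 + 8 + 5 + 5 = 37
Critical path = longest path = max(15, 37) = 37

37


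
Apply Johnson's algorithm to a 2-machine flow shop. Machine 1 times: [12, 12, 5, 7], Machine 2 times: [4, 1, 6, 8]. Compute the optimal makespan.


Apply Johnson's rule:
  Group 1 (a <= b): [(3, 5, 6), (4, 7, 8)]
  Group 2 (a > b): [(1, 12, 4), (2, 12, 1)]
Optimal job order: [3, 4, 1, 2]
Schedule:
  Job 3: M1 done at 5, M2 done at 11
  Job 4: M1 done at 12, M2 done at 20
  Job 1: M1 done at 24, M2 done at 28
  Job 2: M1 done at 36, M2 done at 37
Makespan = 37

37


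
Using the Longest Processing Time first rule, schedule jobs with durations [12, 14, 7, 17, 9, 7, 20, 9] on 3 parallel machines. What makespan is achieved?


Sort jobs in decreasing order (LPT): [20, 17, 14, 12, 9, 9, 7, 7]
Assign each job to the least loaded machine:
  Machine 1: jobs [20, 9], load = 29
  Machine 2: jobs [17, 9, 7], load = 33
  Machine 3: jobs [14, 12, 7], load = 33
Makespan = max load = 33

33


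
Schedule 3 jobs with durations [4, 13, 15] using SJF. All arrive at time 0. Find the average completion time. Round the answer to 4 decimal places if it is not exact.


SJF order (ascending): [4, 13, 15]
Completion times:
  Job 1: burst=4, C=4
  Job 2: burst=13, C=17
  Job 3: burst=15, C=32
Average completion = 53/3 = 17.6667

17.6667


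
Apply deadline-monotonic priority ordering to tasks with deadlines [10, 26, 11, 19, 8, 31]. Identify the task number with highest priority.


Sort tasks by relative deadline (ascending):
  Task 5: deadline = 8
  Task 1: deadline = 10
  Task 3: deadline = 11
  Task 4: deadline = 19
  Task 2: deadline = 26
  Task 6: deadline = 31
Priority order (highest first): [5, 1, 3, 4, 2, 6]
Highest priority task = 5

5


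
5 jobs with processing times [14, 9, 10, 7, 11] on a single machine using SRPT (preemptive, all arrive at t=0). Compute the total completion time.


Since all jobs arrive at t=0, SRPT equals SPT ordering.
SPT order: [7, 9, 10, 11, 14]
Completion times:
  Job 1: p=7, C=7
  Job 2: p=9, C=16
  Job 3: p=10, C=26
  Job 4: p=11, C=37
  Job 5: p=14, C=51
Total completion time = 7 + 16 + 26 + 37 + 51 = 137

137
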